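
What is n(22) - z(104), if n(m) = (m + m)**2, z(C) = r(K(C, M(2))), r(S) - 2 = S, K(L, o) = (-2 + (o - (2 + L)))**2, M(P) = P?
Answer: -9302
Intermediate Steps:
K(L, o) = (-4 + o - L)**2 (K(L, o) = (-2 + (o + (-2 - L)))**2 = (-2 + (-2 + o - L))**2 = (-4 + o - L)**2)
r(S) = 2 + S
z(C) = 2 + (2 + C)**2 (z(C) = 2 + (4 + C - 1*2)**2 = 2 + (4 + C - 2)**2 = 2 + (2 + C)**2)
n(m) = 4*m**2 (n(m) = (2*m)**2 = 4*m**2)
n(22) - z(104) = 4*22**2 - (2 + (2 + 104)**2) = 4*484 - (2 + 106**2) = 1936 - (2 + 11236) = 1936 - 1*11238 = 1936 - 11238 = -9302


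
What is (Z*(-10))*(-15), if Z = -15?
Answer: -2250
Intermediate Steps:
(Z*(-10))*(-15) = -15*(-10)*(-15) = 150*(-15) = -2250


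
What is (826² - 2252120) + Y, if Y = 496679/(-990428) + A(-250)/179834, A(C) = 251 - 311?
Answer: -139804565631860227/89056314476 ≈ -1.5698e+6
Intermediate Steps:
A(C) = -60
Y = -44689598483/89056314476 (Y = 496679/(-990428) - 60/179834 = 496679*(-1/990428) - 60*1/179834 = -496679/990428 - 30/89917 = -44689598483/89056314476 ≈ -0.50181)
(826² - 2252120) + Y = (826² - 2252120) - 44689598483/89056314476 = (682276 - 2252120) - 44689598483/89056314476 = -1569844 - 44689598483/89056314476 = -139804565631860227/89056314476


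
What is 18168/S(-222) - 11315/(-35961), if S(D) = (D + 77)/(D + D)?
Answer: 290084355587/5214345 ≈ 55632.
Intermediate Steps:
S(D) = (77 + D)/(2*D) (S(D) = (77 + D)/((2*D)) = (77 + D)*(1/(2*D)) = (77 + D)/(2*D))
18168/S(-222) - 11315/(-35961) = 18168/(((1/2)*(77 - 222)/(-222))) - 11315/(-35961) = 18168/(((1/2)*(-1/222)*(-145))) - 11315*(-1/35961) = 18168/(145/444) + 11315/35961 = 18168*(444/145) + 11315/35961 = 8066592/145 + 11315/35961 = 290084355587/5214345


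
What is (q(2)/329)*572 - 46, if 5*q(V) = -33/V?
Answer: -85108/1645 ≈ -51.737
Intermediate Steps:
q(V) = -33/(5*V) (q(V) = (-33/V)/5 = -33/(5*V))
(q(2)/329)*572 - 46 = (-33/5/2/329)*572 - 46 = (-33/5*1/2*(1/329))*572 - 46 = -33/10*1/329*572 - 46 = -33/3290*572 - 46 = -9438/1645 - 46 = -85108/1645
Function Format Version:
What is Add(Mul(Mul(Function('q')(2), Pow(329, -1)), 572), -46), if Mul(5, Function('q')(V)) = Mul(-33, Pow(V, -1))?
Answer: Rational(-85108, 1645) ≈ -51.737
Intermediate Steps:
Function('q')(V) = Mul(Rational(-33, 5), Pow(V, -1)) (Function('q')(V) = Mul(Rational(1, 5), Mul(-33, Pow(V, -1))) = Mul(Rational(-33, 5), Pow(V, -1)))
Add(Mul(Mul(Function('q')(2), Pow(329, -1)), 572), -46) = Add(Mul(Mul(Mul(Rational(-33, 5), Pow(2, -1)), Pow(329, -1)), 572), -46) = Add(Mul(Mul(Mul(Rational(-33, 5), Rational(1, 2)), Rational(1, 329)), 572), -46) = Add(Mul(Mul(Rational(-33, 10), Rational(1, 329)), 572), -46) = Add(Mul(Rational(-33, 3290), 572), -46) = Add(Rational(-9438, 1645), -46) = Rational(-85108, 1645)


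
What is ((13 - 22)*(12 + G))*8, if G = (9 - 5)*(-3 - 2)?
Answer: 576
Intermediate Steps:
G = -20 (G = 4*(-5) = -20)
((13 - 22)*(12 + G))*8 = ((13 - 22)*(12 - 20))*8 = -9*(-8)*8 = 72*8 = 576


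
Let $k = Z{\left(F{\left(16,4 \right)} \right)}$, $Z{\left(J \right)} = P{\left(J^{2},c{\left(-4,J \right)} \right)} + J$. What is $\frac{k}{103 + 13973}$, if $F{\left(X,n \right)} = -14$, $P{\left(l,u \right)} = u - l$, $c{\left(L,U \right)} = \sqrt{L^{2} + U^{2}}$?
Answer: $- \frac{35}{2346} + \frac{\sqrt{53}}{7038} \approx -0.013885$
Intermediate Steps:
$Z{\left(J \right)} = J + \sqrt{16 + J^{2}} - J^{2}$ ($Z{\left(J \right)} = \left(\sqrt{\left(-4\right)^{2} + J^{2}} - J^{2}\right) + J = \left(\sqrt{16 + J^{2}} - J^{2}\right) + J = J + \sqrt{16 + J^{2}} - J^{2}$)
$k = -210 + 2 \sqrt{53}$ ($k = -14 + \sqrt{16 + \left(-14\right)^{2}} - \left(-14\right)^{2} = -14 + \sqrt{16 + 196} - 196 = -14 + \sqrt{212} - 196 = -14 + 2 \sqrt{53} - 196 = -210 + 2 \sqrt{53} \approx -195.44$)
$\frac{k}{103 + 13973} = \frac{-210 + 2 \sqrt{53}}{103 + 13973} = \frac{-210 + 2 \sqrt{53}}{14076} = \left(-210 + 2 \sqrt{53}\right) \frac{1}{14076} = - \frac{35}{2346} + \frac{\sqrt{53}}{7038}$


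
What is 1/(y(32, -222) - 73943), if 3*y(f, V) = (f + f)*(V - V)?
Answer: -1/73943 ≈ -1.3524e-5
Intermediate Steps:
y(f, V) = 0 (y(f, V) = ((f + f)*(V - V))/3 = ((2*f)*0)/3 = (⅓)*0 = 0)
1/(y(32, -222) - 73943) = 1/(0 - 73943) = 1/(-73943) = -1/73943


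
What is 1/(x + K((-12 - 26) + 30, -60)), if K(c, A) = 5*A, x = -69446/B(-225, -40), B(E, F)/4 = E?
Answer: -450/100277 ≈ -0.0044876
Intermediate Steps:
B(E, F) = 4*E
x = 34723/450 (x = -69446/(4*(-225)) = -69446/(-900) = -69446*(-1/900) = 34723/450 ≈ 77.162)
1/(x + K((-12 - 26) + 30, -60)) = 1/(34723/450 + 5*(-60)) = 1/(34723/450 - 300) = 1/(-100277/450) = -450/100277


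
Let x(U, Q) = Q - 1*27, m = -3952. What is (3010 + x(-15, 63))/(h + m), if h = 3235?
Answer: -3046/717 ≈ -4.2483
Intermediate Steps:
x(U, Q) = -27 + Q (x(U, Q) = Q - 27 = -27 + Q)
(3010 + x(-15, 63))/(h + m) = (3010 + (-27 + 63))/(3235 - 3952) = (3010 + 36)/(-717) = 3046*(-1/717) = -3046/717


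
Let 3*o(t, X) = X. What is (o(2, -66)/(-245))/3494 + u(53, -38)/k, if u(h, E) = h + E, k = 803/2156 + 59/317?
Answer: 79780360291/2970852115 ≈ 26.854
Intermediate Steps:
k = 34705/62132 (k = 803*(1/2156) + 59*(1/317) = 73/196 + 59/317 = 34705/62132 ≈ 0.55857)
o(t, X) = X/3
u(h, E) = E + h
(o(2, -66)/(-245))/3494 + u(53, -38)/k = (((⅓)*(-66))/(-245))/3494 + (-38 + 53)/(34705/62132) = -22*(-1/245)*(1/3494) + 15*(62132/34705) = (22/245)*(1/3494) + 186396/6941 = 11/428015 + 186396/6941 = 79780360291/2970852115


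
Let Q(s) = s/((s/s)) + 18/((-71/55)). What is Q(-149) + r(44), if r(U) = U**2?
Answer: 125887/71 ≈ 1773.1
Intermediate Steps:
Q(s) = -990/71 + s (Q(s) = s/1 + 18/((-71*1/55)) = s*1 + 18/(-71/55) = s + 18*(-55/71) = s - 990/71 = -990/71 + s)
Q(-149) + r(44) = (-990/71 - 149) + 44**2 = -11569/71 + 1936 = 125887/71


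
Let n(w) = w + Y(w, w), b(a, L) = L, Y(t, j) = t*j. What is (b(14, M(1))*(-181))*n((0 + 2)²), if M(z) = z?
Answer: -3620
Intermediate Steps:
Y(t, j) = j*t
n(w) = w + w² (n(w) = w + w*w = w + w²)
(b(14, M(1))*(-181))*n((0 + 2)²) = (1*(-181))*((0 + 2)²*(1 + (0 + 2)²)) = -181*2²*(1 + 2²) = -724*(1 + 4) = -724*5 = -181*20 = -3620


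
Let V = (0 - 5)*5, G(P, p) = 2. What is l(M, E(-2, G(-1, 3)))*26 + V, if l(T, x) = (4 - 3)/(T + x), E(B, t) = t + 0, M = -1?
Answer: 1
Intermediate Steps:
E(B, t) = t
l(T, x) = 1/(T + x)
V = -25 (V = -5*5 = -25)
l(M, E(-2, G(-1, 3)))*26 + V = 26/(-1 + 2) - 25 = 26/1 - 25 = 1*26 - 25 = 26 - 25 = 1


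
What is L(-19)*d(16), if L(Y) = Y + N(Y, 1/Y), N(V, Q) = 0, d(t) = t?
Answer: -304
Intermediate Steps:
L(Y) = Y (L(Y) = Y + 0 = Y)
L(-19)*d(16) = -19*16 = -304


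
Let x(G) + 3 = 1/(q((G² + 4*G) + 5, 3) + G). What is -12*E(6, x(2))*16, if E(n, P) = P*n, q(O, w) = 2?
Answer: 3168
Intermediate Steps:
x(G) = -3 + 1/(2 + G)
-12*E(6, x(2))*16 = -12*(-5 - 3*2)/(2 + 2)*6*16 = -12*(-5 - 6)/4*6*16 = -12*(¼)*(-11)*6*16 = -(-33)*6*16 = -12*(-33/2)*16 = 198*16 = 3168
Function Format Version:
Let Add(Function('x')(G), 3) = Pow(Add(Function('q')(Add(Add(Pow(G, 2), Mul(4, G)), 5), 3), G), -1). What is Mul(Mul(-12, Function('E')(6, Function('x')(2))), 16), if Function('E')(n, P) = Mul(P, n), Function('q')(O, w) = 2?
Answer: 3168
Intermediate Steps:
Function('x')(G) = Add(-3, Pow(Add(2, G), -1))
Mul(Mul(-12, Function('E')(6, Function('x')(2))), 16) = Mul(Mul(-12, Mul(Mul(Pow(Add(2, 2), -1), Add(-5, Mul(-3, 2))), 6)), 16) = Mul(Mul(-12, Mul(Mul(Pow(4, -1), Add(-5, -6)), 6)), 16) = Mul(Mul(-12, Mul(Mul(Rational(1, 4), -11), 6)), 16) = Mul(Mul(-12, Mul(Rational(-11, 4), 6)), 16) = Mul(Mul(-12, Rational(-33, 2)), 16) = Mul(198, 16) = 3168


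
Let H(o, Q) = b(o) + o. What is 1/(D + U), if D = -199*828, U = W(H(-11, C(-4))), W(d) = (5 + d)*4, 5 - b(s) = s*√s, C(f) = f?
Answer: -20597/3393893934 - 11*I*√11/6787787868 ≈ -6.0688e-6 - 5.3748e-9*I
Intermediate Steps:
b(s) = 5 - s^(3/2) (b(s) = 5 - s*√s = 5 - s^(3/2))
H(o, Q) = 5 + o - o^(3/2) (H(o, Q) = (5 - o^(3/2)) + o = 5 + o - o^(3/2))
W(d) = 20 + 4*d
U = -4 + 44*I*√11 (U = 20 + 4*(5 - 11 - (-11)^(3/2)) = 20 + 4*(5 - 11 - (-11)*I*√11) = 20 + 4*(5 - 11 + 11*I*√11) = 20 + 4*(-6 + 11*I*√11) = 20 + (-24 + 44*I*√11) = -4 + 44*I*√11 ≈ -4.0 + 145.93*I)
D = -164772
1/(D + U) = 1/(-164772 + (-4 + 44*I*√11)) = 1/(-164776 + 44*I*√11)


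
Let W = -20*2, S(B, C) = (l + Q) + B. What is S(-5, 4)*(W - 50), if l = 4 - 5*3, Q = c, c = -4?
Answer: 1800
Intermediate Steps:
Q = -4
l = -11 (l = 4 - 15 = -11)
S(B, C) = -15 + B (S(B, C) = (-11 - 4) + B = -15 + B)
W = -40
S(-5, 4)*(W - 50) = (-15 - 5)*(-40 - 50) = -20*(-90) = 1800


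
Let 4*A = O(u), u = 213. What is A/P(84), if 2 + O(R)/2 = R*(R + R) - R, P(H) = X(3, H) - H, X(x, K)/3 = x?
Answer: -90523/150 ≈ -603.49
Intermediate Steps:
X(x, K) = 3*x
P(H) = 9 - H (P(H) = 3*3 - H = 9 - H)
O(R) = -4 - 2*R + 4*R² (O(R) = -4 + 2*(R*(R + R) - R) = -4 + 2*(R*(2*R) - R) = -4 + 2*(2*R² - R) = -4 + 2*(-R + 2*R²) = -4 + (-2*R + 4*R²) = -4 - 2*R + 4*R²)
A = 90523/2 (A = (-4 - 2*213 + 4*213²)/4 = (-4 - 426 + 4*45369)/4 = (-4 - 426 + 181476)/4 = (¼)*181046 = 90523/2 ≈ 45262.)
A/P(84) = 90523/(2*(9 - 1*84)) = 90523/(2*(9 - 84)) = (90523/2)/(-75) = (90523/2)*(-1/75) = -90523/150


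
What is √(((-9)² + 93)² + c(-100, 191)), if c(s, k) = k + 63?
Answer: √30530 ≈ 174.73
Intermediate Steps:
c(s, k) = 63 + k
√(((-9)² + 93)² + c(-100, 191)) = √(((-9)² + 93)² + (63 + 191)) = √((81 + 93)² + 254) = √(174² + 254) = √(30276 + 254) = √30530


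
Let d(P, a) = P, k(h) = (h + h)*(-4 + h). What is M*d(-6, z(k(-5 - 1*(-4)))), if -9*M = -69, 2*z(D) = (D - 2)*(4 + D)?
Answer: -46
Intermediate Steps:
k(h) = 2*h*(-4 + h) (k(h) = (2*h)*(-4 + h) = 2*h*(-4 + h))
z(D) = (-2 + D)*(4 + D)/2 (z(D) = ((D - 2)*(4 + D))/2 = ((-2 + D)*(4 + D))/2 = (-2 + D)*(4 + D)/2)
M = 23/3 (M = -⅑*(-69) = 23/3 ≈ 7.6667)
M*d(-6, z(k(-5 - 1*(-4)))) = (23/3)*(-6) = -46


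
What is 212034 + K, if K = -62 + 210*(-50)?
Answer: 201472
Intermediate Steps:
K = -10562 (K = -62 - 10500 = -10562)
212034 + K = 212034 - 10562 = 201472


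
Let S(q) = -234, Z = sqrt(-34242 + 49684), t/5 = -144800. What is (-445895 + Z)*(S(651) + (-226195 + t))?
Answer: 423791538955 - 950429*sqrt(15442) ≈ 4.2367e+11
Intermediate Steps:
t = -724000 (t = 5*(-144800) = -724000)
Z = sqrt(15442) ≈ 124.27
(-445895 + Z)*(S(651) + (-226195 + t)) = (-445895 + sqrt(15442))*(-234 + (-226195 - 724000)) = (-445895 + sqrt(15442))*(-234 - 950195) = (-445895 + sqrt(15442))*(-950429) = 423791538955 - 950429*sqrt(15442)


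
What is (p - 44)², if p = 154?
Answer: 12100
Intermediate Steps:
(p - 44)² = (154 - 44)² = 110² = 12100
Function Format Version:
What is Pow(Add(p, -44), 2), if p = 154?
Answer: 12100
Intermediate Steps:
Pow(Add(p, -44), 2) = Pow(Add(154, -44), 2) = Pow(110, 2) = 12100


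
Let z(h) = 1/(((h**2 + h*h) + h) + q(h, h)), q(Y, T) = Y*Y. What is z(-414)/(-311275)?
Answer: -1/159925001850 ≈ -6.2529e-12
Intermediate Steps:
q(Y, T) = Y**2
z(h) = 1/(h + 3*h**2) (z(h) = 1/(((h**2 + h*h) + h) + h**2) = 1/(((h**2 + h**2) + h) + h**2) = 1/((2*h**2 + h) + h**2) = 1/((h + 2*h**2) + h**2) = 1/(h + 3*h**2))
z(-414)/(-311275) = (1/((-414)*(1 + 3*(-414))))/(-311275) = -1/(414*(1 - 1242))*(-1/311275) = -1/414/(-1241)*(-1/311275) = -1/414*(-1/1241)*(-1/311275) = (1/513774)*(-1/311275) = -1/159925001850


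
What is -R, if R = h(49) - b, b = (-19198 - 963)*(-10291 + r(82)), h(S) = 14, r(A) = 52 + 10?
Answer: 206226855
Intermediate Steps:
r(A) = 62
b = 206226869 (b = (-19198 - 963)*(-10291 + 62) = -20161*(-10229) = 206226869)
R = -206226855 (R = 14 - 1*206226869 = 14 - 206226869 = -206226855)
-R = -1*(-206226855) = 206226855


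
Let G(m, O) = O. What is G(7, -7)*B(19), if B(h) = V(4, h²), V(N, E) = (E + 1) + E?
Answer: -5061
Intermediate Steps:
V(N, E) = 1 + 2*E (V(N, E) = (1 + E) + E = 1 + 2*E)
B(h) = 1 + 2*h²
G(7, -7)*B(19) = -7*(1 + 2*19²) = -7*(1 + 2*361) = -7*(1 + 722) = -7*723 = -5061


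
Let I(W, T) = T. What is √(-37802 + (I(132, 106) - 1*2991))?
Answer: I*√40687 ≈ 201.71*I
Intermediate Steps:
√(-37802 + (I(132, 106) - 1*2991)) = √(-37802 + (106 - 1*2991)) = √(-37802 + (106 - 2991)) = √(-37802 - 2885) = √(-40687) = I*√40687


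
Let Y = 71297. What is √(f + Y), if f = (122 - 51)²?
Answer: 3*√8482 ≈ 276.29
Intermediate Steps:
f = 5041 (f = 71² = 5041)
√(f + Y) = √(5041 + 71297) = √76338 = 3*√8482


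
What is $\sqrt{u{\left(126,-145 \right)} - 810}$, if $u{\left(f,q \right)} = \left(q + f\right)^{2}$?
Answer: $i \sqrt{449} \approx 21.19 i$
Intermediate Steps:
$u{\left(f,q \right)} = \left(f + q\right)^{2}$
$\sqrt{u{\left(126,-145 \right)} - 810} = \sqrt{\left(126 - 145\right)^{2} - 810} = \sqrt{\left(-19\right)^{2} - 810} = \sqrt{361 - 810} = \sqrt{-449} = i \sqrt{449}$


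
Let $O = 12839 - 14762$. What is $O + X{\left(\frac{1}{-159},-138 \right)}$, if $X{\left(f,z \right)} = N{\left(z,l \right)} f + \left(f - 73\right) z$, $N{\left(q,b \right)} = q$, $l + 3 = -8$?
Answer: $\frac{432095}{53} \approx 8152.7$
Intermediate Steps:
$l = -11$ ($l = -3 - 8 = -11$)
$O = -1923$
$X{\left(f,z \right)} = f z + z \left(-73 + f\right)$ ($X{\left(f,z \right)} = z f + \left(f - 73\right) z = f z + \left(-73 + f\right) z = f z + z \left(-73 + f\right)$)
$O + X{\left(\frac{1}{-159},-138 \right)} = -1923 - 138 \left(-73 + \frac{2}{-159}\right) = -1923 - 138 \left(-73 + 2 \left(- \frac{1}{159}\right)\right) = -1923 - 138 \left(-73 - \frac{2}{159}\right) = -1923 - - \frac{534014}{53} = -1923 + \frac{534014}{53} = \frac{432095}{53}$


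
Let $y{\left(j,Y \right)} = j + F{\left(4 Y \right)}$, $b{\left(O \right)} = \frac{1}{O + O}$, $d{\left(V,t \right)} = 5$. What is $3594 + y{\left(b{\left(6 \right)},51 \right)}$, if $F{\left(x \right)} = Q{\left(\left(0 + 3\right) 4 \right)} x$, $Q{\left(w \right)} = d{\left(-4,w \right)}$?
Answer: $\frac{55369}{12} \approx 4614.1$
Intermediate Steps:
$Q{\left(w \right)} = 5$
$b{\left(O \right)} = \frac{1}{2 O}$
$F{\left(x \right)} = 5 x$
$y{\left(j,Y \right)} = j + 20 Y$ ($y{\left(j,Y \right)} = j + 5 \cdot 4 Y = j + 20 Y$)
$3594 + y{\left(b{\left(6 \right)},51 \right)} = 3594 + \left(\frac{1}{2 \cdot 6} + 20 \cdot 51\right) = 3594 + \left(\frac{1}{2} \cdot \frac{1}{6} + 1020\right) = 3594 + \left(\frac{1}{12} + 1020\right) = 3594 + \frac{12241}{12} = \frac{55369}{12}$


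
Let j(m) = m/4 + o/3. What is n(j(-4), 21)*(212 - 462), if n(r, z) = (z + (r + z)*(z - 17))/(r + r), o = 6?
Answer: -13625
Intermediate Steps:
j(m) = 2 + m/4 (j(m) = m/4 + 6/3 = m*(¼) + 6*(⅓) = m/4 + 2 = 2 + m/4)
n(r, z) = (z + (-17 + z)*(r + z))/(2*r) (n(r, z) = (z + (r + z)*(-17 + z))/((2*r)) = (z + (-17 + z)*(r + z))*(1/(2*r)) = (z + (-17 + z)*(r + z))/(2*r))
n(j(-4), 21)*(212 - 462) = ((21² - 16*21 + (2 + (¼)*(-4))*(-17 + 21))/(2*(2 + (¼)*(-4))))*(212 - 462) = ((441 - 336 + (2 - 1)*4)/(2*(2 - 1)))*(-250) = ((½)*(441 - 336 + 1*4)/1)*(-250) = ((½)*1*(441 - 336 + 4))*(-250) = ((½)*1*109)*(-250) = (109/2)*(-250) = -13625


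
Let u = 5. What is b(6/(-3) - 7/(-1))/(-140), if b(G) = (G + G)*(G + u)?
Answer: -5/7 ≈ -0.71429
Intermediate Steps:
b(G) = 2*G*(5 + G) (b(G) = (G + G)*(G + 5) = (2*G)*(5 + G) = 2*G*(5 + G))
b(6/(-3) - 7/(-1))/(-140) = (2*(6/(-3) - 7/(-1))*(5 + (6/(-3) - 7/(-1))))/(-140) = -(6*(-1/3) - 7*(-1))*(5 + (6*(-1/3) - 7*(-1)))/70 = -(-2 + 7)*(5 + (-2 + 7))/70 = -5*(5 + 5)/70 = -5*10/70 = -1/140*100 = -5/7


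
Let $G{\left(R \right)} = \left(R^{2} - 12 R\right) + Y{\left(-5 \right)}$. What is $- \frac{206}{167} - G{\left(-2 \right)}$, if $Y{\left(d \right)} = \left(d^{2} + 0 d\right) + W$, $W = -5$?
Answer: $- \frac{8222}{167} \approx -49.234$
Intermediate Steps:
$Y{\left(d \right)} = -5 + d^{2}$ ($Y{\left(d \right)} = \left(d^{2} + 0 d\right) - 5 = \left(d^{2} + 0\right) - 5 = d^{2} - 5 = -5 + d^{2}$)
$G{\left(R \right)} = 20 + R^{2} - 12 R$ ($G{\left(R \right)} = \left(R^{2} - 12 R\right) - \left(5 - \left(-5\right)^{2}\right) = \left(R^{2} - 12 R\right) + \left(-5 + 25\right) = \left(R^{2} - 12 R\right) + 20 = 20 + R^{2} - 12 R$)
$- \frac{206}{167} - G{\left(-2 \right)} = - \frac{206}{167} - \left(20 + \left(-2\right)^{2} - -24\right) = \left(-206\right) \frac{1}{167} - \left(20 + 4 + 24\right) = - \frac{206}{167} - 48 = - \frac{8222}{167}$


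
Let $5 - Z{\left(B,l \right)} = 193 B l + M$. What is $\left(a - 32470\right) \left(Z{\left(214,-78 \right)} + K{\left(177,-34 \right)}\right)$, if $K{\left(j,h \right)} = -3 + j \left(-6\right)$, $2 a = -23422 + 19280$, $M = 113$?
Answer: $-111235249203$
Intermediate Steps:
$a = -2071$ ($a = \frac{-23422 + 19280}{2} = \frac{1}{2} \left(-4142\right) = -2071$)
$K{\left(j,h \right)} = -3 - 6 j$
$Z{\left(B,l \right)} = -108 - 193 B l$ ($Z{\left(B,l \right)} = 5 - \left(193 B l + 113\right) = 5 - \left(113 + 193 B l\right) = -108 - 193 B l$)
$\left(a - 32470\right) \left(Z{\left(214,-78 \right)} + K{\left(177,-34 \right)}\right) = \left(-2071 - 32470\right) \left(\left(-108 - 41302 \left(-78\right)\right) - 1065\right) = - 34541 \left(\left(-108 + 3221556\right) - 1065\right) = - 34541 \left(3221448 - 1065\right) = \left(-34541\right) 3220383 = -111235249203$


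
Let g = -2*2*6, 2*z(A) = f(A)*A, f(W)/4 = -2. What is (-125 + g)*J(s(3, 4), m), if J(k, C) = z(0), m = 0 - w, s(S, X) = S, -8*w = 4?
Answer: 0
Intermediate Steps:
w = -½ (w = -⅛*4 = -½ ≈ -0.50000)
f(W) = -8 (f(W) = 4*(-2) = -8)
m = ½ (m = 0 - 1*(-½) = 0 + ½ = ½ ≈ 0.50000)
z(A) = -4*A (z(A) = (-8*A)/2 = -4*A)
J(k, C) = 0 (J(k, C) = -4*0 = 0)
g = -24 (g = -4*6 = -24)
(-125 + g)*J(s(3, 4), m) = (-125 - 24)*0 = -149*0 = 0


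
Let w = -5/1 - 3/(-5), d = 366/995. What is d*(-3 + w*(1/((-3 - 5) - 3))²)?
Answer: -61122/54725 ≈ -1.1169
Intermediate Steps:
d = 366/995 (d = 366*(1/995) = 366/995 ≈ 0.36784)
w = -22/5 (w = -5*1 - 3*(-⅕) = -5 + ⅗ = -22/5 ≈ -4.4000)
d*(-3 + w*(1/((-3 - 5) - 3))²) = 366*(-3 - 22/(5*((-3 - 5) - 3)²))/995 = 366*(-3 - 22/(5*(-8 - 3)²))/995 = 366*(-3 - 22*(1/(-11))²/5)/995 = 366*(-3 - 22*(-1/11)²/5)/995 = 366*(-3 - 22/5*1/121)/995 = 366*(-3 - 2/55)/995 = (366/995)*(-167/55) = -61122/54725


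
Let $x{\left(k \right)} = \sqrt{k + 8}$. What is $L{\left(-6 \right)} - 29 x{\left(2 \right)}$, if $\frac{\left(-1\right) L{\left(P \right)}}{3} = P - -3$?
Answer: $9 - 29 \sqrt{10} \approx -82.706$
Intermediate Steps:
$x{\left(k \right)} = \sqrt{8 + k}$
$L{\left(P \right)} = -9 - 3 P$ ($L{\left(P \right)} = - 3 \left(P - -3\right) = - 3 \left(P + 3\right) = - 3 \left(3 + P\right) = -9 - 3 P$)
$L{\left(-6 \right)} - 29 x{\left(2 \right)} = \left(-9 - -18\right) - 29 \sqrt{8 + 2} = \left(-9 + 18\right) - 29 \sqrt{10} = 9 - 29 \sqrt{10}$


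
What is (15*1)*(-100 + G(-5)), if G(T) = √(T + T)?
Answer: -1500 + 15*I*√10 ≈ -1500.0 + 47.434*I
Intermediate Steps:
G(T) = √2*√T (G(T) = √(2*T) = √2*√T)
(15*1)*(-100 + G(-5)) = (15*1)*(-100 + √2*√(-5)) = 15*(-100 + √2*(I*√5)) = 15*(-100 + I*√10) = -1500 + 15*I*√10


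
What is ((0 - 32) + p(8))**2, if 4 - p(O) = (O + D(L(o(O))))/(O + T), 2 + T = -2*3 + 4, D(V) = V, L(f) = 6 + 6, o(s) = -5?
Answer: 1089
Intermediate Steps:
L(f) = 12
T = -4 (T = -2 + (-2*3 + 4) = -2 + (-6 + 4) = -2 - 2 = -4)
p(O) = 4 - (12 + O)/(-4 + O) (p(O) = 4 - (O + 12)/(O - 4) = 4 - (12 + O)/(-4 + O))
((0 - 32) + p(8))**2 = ((0 - 32) + (-28 + 3*8)/(-4 + 8))**2 = (-32 + (-28 + 24)/4)**2 = (-32 + (1/4)*(-4))**2 = (-32 - 1)**2 = (-33)**2 = 1089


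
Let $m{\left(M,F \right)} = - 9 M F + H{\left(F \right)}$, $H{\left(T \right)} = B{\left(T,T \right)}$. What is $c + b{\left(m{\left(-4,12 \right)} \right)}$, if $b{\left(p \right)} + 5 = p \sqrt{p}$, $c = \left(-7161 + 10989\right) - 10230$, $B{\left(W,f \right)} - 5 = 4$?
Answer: $2854$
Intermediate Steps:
$B{\left(W,f \right)} = 9$ ($B{\left(W,f \right)} = 5 + 4 = 9$)
$c = -6402$ ($c = 3828 - 10230 = -6402$)
$H{\left(T \right)} = 9$
$m{\left(M,F \right)} = 9 - 9 F M$ ($m{\left(M,F \right)} = - 9 M F + 9 = - 9 F M + 9 = 9 - 9 F M$)
$b{\left(p \right)} = -5 + p^{\frac{3}{2}}$ ($b{\left(p \right)} = -5 + p \sqrt{p} = -5 + p^{\frac{3}{2}}$)
$c + b{\left(m{\left(-4,12 \right)} \right)} = -6402 - \left(5 - \left(9 - 108 \left(-4\right)\right)^{\frac{3}{2}}\right) = -6402 - \left(5 - \left(9 + 432\right)^{\frac{3}{2}}\right) = -6402 - \left(5 - 441^{\frac{3}{2}}\right) = -6402 + \left(-5 + 9261\right) = -6402 + 9256 = 2854$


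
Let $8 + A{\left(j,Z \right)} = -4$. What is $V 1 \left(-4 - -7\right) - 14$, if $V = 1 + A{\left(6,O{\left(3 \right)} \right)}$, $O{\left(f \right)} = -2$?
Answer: $-47$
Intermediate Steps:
$A{\left(j,Z \right)} = -12$ ($A{\left(j,Z \right)} = -8 - 4 = -12$)
$V = -11$ ($V = 1 - 12 = -11$)
$V 1 \left(-4 - -7\right) - 14 = \left(-11\right) 1 \left(-4 - -7\right) - 14 = - 11 \left(-4 + 7\right) - 14 = \left(-11\right) 3 - 14 = -33 - 14 = -47$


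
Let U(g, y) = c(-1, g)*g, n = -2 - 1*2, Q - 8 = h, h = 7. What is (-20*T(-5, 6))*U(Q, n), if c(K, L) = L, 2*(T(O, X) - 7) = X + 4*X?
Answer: -99000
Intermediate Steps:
T(O, X) = 7 + 5*X/2 (T(O, X) = 7 + (X + 4*X)/2 = 7 + (5*X)/2 = 7 + 5*X/2)
Q = 15 (Q = 8 + 7 = 15)
n = -4 (n = -2 - 2 = -4)
U(g, y) = g² (U(g, y) = g*g = g²)
(-20*T(-5, 6))*U(Q, n) = -20*(7 + (5/2)*6)*15² = -20*(7 + 15)*225 = -20*22*225 = -440*225 = -99000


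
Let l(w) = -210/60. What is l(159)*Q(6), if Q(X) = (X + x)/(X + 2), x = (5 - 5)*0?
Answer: -21/8 ≈ -2.6250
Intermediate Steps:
l(w) = -7/2 (l(w) = -210*1/60 = -7/2)
x = 0 (x = 0*0 = 0)
Q(X) = X/(2 + X) (Q(X) = (X + 0)/(X + 2) = X/(2 + X))
l(159)*Q(6) = -21/(2 + 6) = -21/8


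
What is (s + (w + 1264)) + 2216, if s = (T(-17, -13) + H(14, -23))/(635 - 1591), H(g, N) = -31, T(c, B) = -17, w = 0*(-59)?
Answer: 831732/239 ≈ 3480.1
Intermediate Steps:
w = 0
s = 12/239 (s = (-17 - 31)/(635 - 1591) = -48/(-956) = -48*(-1/956) = 12/239 ≈ 0.050209)
(s + (w + 1264)) + 2216 = (12/239 + (0 + 1264)) + 2216 = (12/239 + 1264) + 2216 = 302108/239 + 2216 = 831732/239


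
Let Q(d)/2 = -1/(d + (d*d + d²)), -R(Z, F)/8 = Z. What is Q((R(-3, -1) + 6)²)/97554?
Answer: -1/79062639300 ≈ -1.2648e-11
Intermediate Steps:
R(Z, F) = -8*Z
Q(d) = -2/(d + 2*d²) (Q(d) = 2*(-1/(d + (d*d + d²))) = 2*(-1/(d + (d² + d²))) = 2*(-1/(d + 2*d²)) = -2/(d + 2*d²))
Q((R(-3, -1) + 6)²)/97554 = -2/(((-8*(-3) + 6)²)*(1 + 2*(-8*(-3) + 6)²))/97554 = -2/(((24 + 6)²)*(1 + 2*(24 + 6)²))*(1/97554) = -2/((30²)*(1 + 2*30²))*(1/97554) = -2/(900*(1 + 2*900))*(1/97554) = -2*1/900/(1 + 1800)*(1/97554) = -2*1/900/1801*(1/97554) = -2*1/900*1/1801*(1/97554) = -1/810450*1/97554 = -1/79062639300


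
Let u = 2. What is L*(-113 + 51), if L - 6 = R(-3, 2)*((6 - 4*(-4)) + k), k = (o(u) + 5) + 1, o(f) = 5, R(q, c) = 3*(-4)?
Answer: 24180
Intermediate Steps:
R(q, c) = -12
k = 11 (k = (5 + 5) + 1 = 10 + 1 = 11)
L = -390 (L = 6 - 12*((6 - 4*(-4)) + 11) = 6 - 12*((6 + 16) + 11) = 6 - 12*(22 + 11) = 6 - 12*33 = 6 - 396 = -390)
L*(-113 + 51) = -390*(-113 + 51) = -390*(-62) = 24180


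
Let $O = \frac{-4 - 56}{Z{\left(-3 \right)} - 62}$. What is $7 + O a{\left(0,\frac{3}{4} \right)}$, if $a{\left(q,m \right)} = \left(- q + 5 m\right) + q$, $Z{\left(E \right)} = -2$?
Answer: $\frac{673}{64} \approx 10.516$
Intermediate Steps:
$a{\left(q,m \right)} = 5 m$
$O = \frac{15}{16}$ ($O = \frac{-4 - 56}{-2 - 62} = - \frac{60}{-64} = \left(-60\right) \left(- \frac{1}{64}\right) = \frac{15}{16} \approx 0.9375$)
$7 + O a{\left(0,\frac{3}{4} \right)} = 7 + \frac{15 \cdot 5 \cdot \frac{3}{4}}{16} = 7 + \frac{15}{16} \cdot \frac{15}{4} = 7 + \frac{225}{64} = \frac{673}{64}$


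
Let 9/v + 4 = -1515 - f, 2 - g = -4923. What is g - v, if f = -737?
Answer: 3851359/782 ≈ 4925.0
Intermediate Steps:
g = 4925 (g = 2 - 1*(-4923) = 2 + 4923 = 4925)
v = -9/782 (v = 9/(-4 + (-1515 - 1*(-737))) = 9/(-4 + (-1515 + 737)) = 9/(-4 - 778) = 9/(-782) = 9*(-1/782) = -9/782 ≈ -0.011509)
g - v = 4925 - 1*(-9/782) = 4925 + 9/782 = 3851359/782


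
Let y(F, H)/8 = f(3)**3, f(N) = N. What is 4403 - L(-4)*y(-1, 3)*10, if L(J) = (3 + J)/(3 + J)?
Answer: 2243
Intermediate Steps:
L(J) = 1
y(F, H) = 216 (y(F, H) = 8*3**3 = 8*27 = 216)
4403 - L(-4)*y(-1, 3)*10 = 4403 - 1*216*10 = 4403 - 216*10 = 4403 - 1*2160 = 4403 - 2160 = 2243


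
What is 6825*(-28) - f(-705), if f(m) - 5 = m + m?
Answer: -189695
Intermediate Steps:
f(m) = 5 + 2*m (f(m) = 5 + (m + m) = 5 + 2*m)
6825*(-28) - f(-705) = 6825*(-28) - (5 + 2*(-705)) = -191100 - (5 - 1410) = -191100 - 1*(-1405) = -191100 + 1405 = -189695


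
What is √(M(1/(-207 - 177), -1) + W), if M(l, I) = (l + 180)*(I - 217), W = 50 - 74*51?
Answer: I*√24746937/24 ≈ 207.28*I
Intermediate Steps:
W = -3724 (W = 50 - 3774 = -3724)
M(l, I) = (-217 + I)*(180 + l) (M(l, I) = (180 + l)*(-217 + I) = (-217 + I)*(180 + l))
√(M(1/(-207 - 177), -1) + W) = √((-39060 - 217/(-207 - 177) + 180*(-1) - 1/(-207 - 177)) - 3724) = √((-39060 - 217/(-384) - 180 - 1/(-384)) - 3724) = √((-39060 - 217*(-1/384) - 180 - 1*(-1/384)) - 3724) = √((-39060 + 217/384 - 180 + 1/384) - 3724) = √(-7533971/192 - 3724) = √(-8248979/192) = I*√24746937/24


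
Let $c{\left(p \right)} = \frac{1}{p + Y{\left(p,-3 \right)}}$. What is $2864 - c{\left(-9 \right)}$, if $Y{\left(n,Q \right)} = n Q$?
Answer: $\frac{51551}{18} \approx 2863.9$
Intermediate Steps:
$Y{\left(n,Q \right)} = Q n$
$c{\left(p \right)} = - \frac{1}{2 p}$ ($c{\left(p \right)} = \frac{1}{p - 3 p} = \frac{1}{\left(-2\right) p} = - \frac{1}{2 p}$)
$2864 - c{\left(-9 \right)} = 2864 - - \frac{1}{2 \left(-9\right)} = 2864 - \left(- \frac{1}{2}\right) \left(- \frac{1}{9}\right) = 2864 - \frac{1}{18} = \frac{51551}{18}$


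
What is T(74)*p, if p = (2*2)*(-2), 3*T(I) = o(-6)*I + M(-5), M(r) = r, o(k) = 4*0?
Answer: 40/3 ≈ 13.333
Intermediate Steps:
o(k) = 0
T(I) = -5/3 (T(I) = (0*I - 5)/3 = (0 - 5)/3 = (⅓)*(-5) = -5/3)
p = -8 (p = 4*(-2) = -8)
T(74)*p = -5/3*(-8) = 40/3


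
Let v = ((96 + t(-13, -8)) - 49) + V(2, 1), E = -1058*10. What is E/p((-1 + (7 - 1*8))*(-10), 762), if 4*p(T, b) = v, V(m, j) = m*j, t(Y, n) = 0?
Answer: -42320/49 ≈ -863.67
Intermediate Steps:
E = -10580
V(m, j) = j*m
v = 49 (v = ((96 + 0) - 49) + 1*2 = (96 - 49) + 2 = 47 + 2 = 49)
p(T, b) = 49/4 (p(T, b) = (1/4)*49 = 49/4)
E/p((-1 + (7 - 1*8))*(-10), 762) = -10580/49/4 = -10580*4/49 = -42320/49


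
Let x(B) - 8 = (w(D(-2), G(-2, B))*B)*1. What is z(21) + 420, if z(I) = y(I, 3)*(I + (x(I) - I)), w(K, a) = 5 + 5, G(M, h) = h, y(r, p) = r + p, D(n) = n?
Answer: 5652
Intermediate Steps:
y(r, p) = p + r
w(K, a) = 10
x(B) = 8 + 10*B (x(B) = 8 + (10*B)*1 = 8 + 10*B)
z(I) = (3 + I)*(8 + 10*I) (z(I) = (3 + I)*(I + ((8 + 10*I) - I)) = (3 + I)*(I + (8 + 9*I)) = (3 + I)*(8 + 10*I))
z(21) + 420 = 2*(3 + 21)*(4 + 5*21) + 420 = 2*24*(4 + 105) + 420 = 2*24*109 + 420 = 5232 + 420 = 5652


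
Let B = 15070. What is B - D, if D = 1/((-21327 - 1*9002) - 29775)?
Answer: 905767281/60104 ≈ 15070.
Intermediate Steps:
D = -1/60104 (D = 1/((-21327 - 9002) - 29775) = 1/(-30329 - 29775) = 1/(-60104) = -1/60104 ≈ -1.6638e-5)
B - D = 15070 - 1*(-1/60104) = 15070 + 1/60104 = 905767281/60104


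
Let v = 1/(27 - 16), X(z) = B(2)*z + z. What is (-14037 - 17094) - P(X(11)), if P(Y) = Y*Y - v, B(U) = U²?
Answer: -375715/11 ≈ -34156.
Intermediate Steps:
X(z) = 5*z (X(z) = 2²*z + z = 4*z + z = 5*z)
v = 1/11 ≈ 0.090909
P(Y) = -1/11 + Y² (P(Y) = Y*Y - 1*1/11 = Y² - 1/11 = -1/11 + Y²)
(-14037 - 17094) - P(X(11)) = (-14037 - 17094) - (-1/11 + (5*11)²) = -31131 - (-1/11 + 55²) = -31131 - (-1/11 + 3025) = -31131 - 1*33274/11 = -31131 - 33274/11 = -375715/11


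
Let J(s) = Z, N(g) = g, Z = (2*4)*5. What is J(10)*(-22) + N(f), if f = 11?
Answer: -869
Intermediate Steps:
Z = 40 (Z = 8*5 = 40)
J(s) = 40
J(10)*(-22) + N(f) = 40*(-22) + 11 = -880 + 11 = -869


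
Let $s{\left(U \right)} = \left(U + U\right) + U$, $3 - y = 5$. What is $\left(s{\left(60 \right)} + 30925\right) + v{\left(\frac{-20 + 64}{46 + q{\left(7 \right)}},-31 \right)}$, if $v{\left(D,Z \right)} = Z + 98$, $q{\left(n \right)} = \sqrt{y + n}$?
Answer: $31172$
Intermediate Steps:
$y = -2$ ($y = 3 - 5 = -2$)
$q{\left(n \right)} = \sqrt{-2 + n}$
$s{\left(U \right)} = 3 U$ ($s{\left(U \right)} = 2 U + U = 3 U$)
$v{\left(D,Z \right)} = 98 + Z$
$\left(s{\left(60 \right)} + 30925\right) + v{\left(\frac{-20 + 64}{46 + q{\left(7 \right)}},-31 \right)} = \left(3 \cdot 60 + 30925\right) + \left(98 - 31\right) = \left(180 + 30925\right) + 67 = 31105 + 67 = 31172$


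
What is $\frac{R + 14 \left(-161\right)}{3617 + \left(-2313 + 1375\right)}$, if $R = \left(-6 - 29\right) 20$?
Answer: $- \frac{2954}{2679} \approx -1.1026$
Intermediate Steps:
$R = -700$ ($R = \left(-35\right) 20 = -700$)
$\frac{R + 14 \left(-161\right)}{3617 + \left(-2313 + 1375\right)} = \frac{-700 + 14 \left(-161\right)}{3617 + \left(-2313 + 1375\right)} = \frac{-700 - 2254}{3617 - 938} = - \frac{2954}{2679}$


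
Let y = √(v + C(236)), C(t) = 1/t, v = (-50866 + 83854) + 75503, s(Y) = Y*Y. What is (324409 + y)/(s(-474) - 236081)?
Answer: -324409/11405 - √1510628743/1345790 ≈ -28.473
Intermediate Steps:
s(Y) = Y²
v = 108491 (v = 32988 + 75503 = 108491)
y = √1510628743/118 (y = √(108491 + 1/236) = √(25603877/236) = √1510628743/118 ≈ 329.38)
(324409 + y)/(s(-474) - 236081) = (324409 + √1510628743/118)/((-474)² - 236081) = (324409 + √1510628743/118)/(224676 - 236081) = (324409 + √1510628743/118)/(-11405) = (324409 + √1510628743/118)*(-1/11405) = -324409/11405 - √1510628743/1345790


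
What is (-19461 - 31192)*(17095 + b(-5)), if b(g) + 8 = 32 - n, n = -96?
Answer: -871991395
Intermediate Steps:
b(g) = 120 (b(g) = -8 + (32 - 1*(-96)) = -8 + (32 + 96) = -8 + 128 = 120)
(-19461 - 31192)*(17095 + b(-5)) = (-19461 - 31192)*(17095 + 120) = -50653*17215 = -871991395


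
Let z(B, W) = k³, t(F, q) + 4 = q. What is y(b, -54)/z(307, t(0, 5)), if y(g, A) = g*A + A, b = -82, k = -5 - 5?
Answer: -2187/500 ≈ -4.3740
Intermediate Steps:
k = -10
t(F, q) = -4 + q
z(B, W) = -1000 (z(B, W) = (-10)³ = -1000)
y(g, A) = A + A*g (y(g, A) = A*g + A = A + A*g)
y(b, -54)/z(307, t(0, 5)) = -54*(1 - 82)/(-1000) = -54*(-81)*(-1/1000) = 4374*(-1/1000) = -2187/500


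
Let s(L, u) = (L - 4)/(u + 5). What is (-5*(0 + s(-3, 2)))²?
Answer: 25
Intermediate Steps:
s(L, u) = (-4 + L)/(5 + u)
(-5*(0 + s(-3, 2)))² = (-5*(0 + (-4 - 3)/(5 + 2)))² = (-5*(0 - 7/7))² = (-5*(0 + (⅐)*(-7)))² = (-5*(0 - 1))² = (-5*(-1))² = 5² = 25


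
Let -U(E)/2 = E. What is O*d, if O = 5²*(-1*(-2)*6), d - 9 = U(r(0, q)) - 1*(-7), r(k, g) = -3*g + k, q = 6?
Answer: 15600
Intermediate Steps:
r(k, g) = k - 3*g
U(E) = -2*E
d = 52 (d = 9 + (-2*(0 - 3*6) - 1*(-7)) = 9 + (-2*(0 - 18) + 7) = 9 + (-2*(-18) + 7) = 9 + (36 + 7) = 9 + 43 = 52)
O = 300 (O = 25*(2*6) = 25*12 = 300)
O*d = 300*52 = 15600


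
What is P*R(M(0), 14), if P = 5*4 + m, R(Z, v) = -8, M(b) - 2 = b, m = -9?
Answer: -88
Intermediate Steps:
M(b) = 2 + b
P = 11 (P = 5*4 - 9 = 20 - 9 = 11)
P*R(M(0), 14) = 11*(-8) = -88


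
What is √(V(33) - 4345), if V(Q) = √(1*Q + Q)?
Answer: √(-4345 + √66) ≈ 65.855*I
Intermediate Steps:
V(Q) = √2*√Q (V(Q) = √(Q + Q) = √(2*Q) = √2*√Q)
√(V(33) - 4345) = √(√2*√33 - 4345) = √(√66 - 4345) = √(-4345 + √66)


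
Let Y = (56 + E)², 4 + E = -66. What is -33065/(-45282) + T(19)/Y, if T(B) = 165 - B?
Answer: 1636489/1109409 ≈ 1.4751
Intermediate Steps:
E = -70 (E = -4 - 66 = -70)
Y = 196 (Y = (56 - 70)² = (-14)² = 196)
-33065/(-45282) + T(19)/Y = -33065/(-45282) + (165 - 1*19)/196 = -33065*(-1/45282) + (165 - 19)*(1/196) = 33065/45282 + 146*(1/196) = 33065/45282 + 73/98 = 1636489/1109409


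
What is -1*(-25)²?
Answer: -625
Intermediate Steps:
-1*(-25)² = -1*625 = -625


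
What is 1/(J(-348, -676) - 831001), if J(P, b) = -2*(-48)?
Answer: -1/830905 ≈ -1.2035e-6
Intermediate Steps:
J(P, b) = 96
1/(J(-348, -676) - 831001) = 1/(96 - 831001) = 1/(-830905) = -1/830905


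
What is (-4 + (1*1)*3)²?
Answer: 1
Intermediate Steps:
(-4 + (1*1)*3)² = (-4 + 1*3)² = (-4 + 3)² = (-1)² = 1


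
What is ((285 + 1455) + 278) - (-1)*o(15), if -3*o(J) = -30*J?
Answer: 2168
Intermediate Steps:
o(J) = 10*J (o(J) = -(-10)*J = 10*J)
((285 + 1455) + 278) - (-1)*o(15) = ((285 + 1455) + 278) - (-1)*10*15 = (1740 + 278) - (-1)*150 = 2018 - 1*(-150) = 2018 + 150 = 2168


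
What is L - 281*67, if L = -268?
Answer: -19095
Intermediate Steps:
L - 281*67 = -268 - 281*67 = -268 - 18827 = -19095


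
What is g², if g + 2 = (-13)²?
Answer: 27889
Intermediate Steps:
g = 167 (g = -2 + (-13)² = -2 + 169 = 167)
g² = 167² = 27889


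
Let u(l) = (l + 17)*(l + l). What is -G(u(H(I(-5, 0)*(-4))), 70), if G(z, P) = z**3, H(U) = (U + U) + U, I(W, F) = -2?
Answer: -7622111232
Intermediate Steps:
H(U) = 3*U (H(U) = 2*U + U = 3*U)
u(l) = 2*l*(17 + l) (u(l) = (17 + l)*(2*l) = 2*l*(17 + l))
-G(u(H(I(-5, 0)*(-4))), 70) = -(2*(3*(-2*(-4)))*(17 + 3*(-2*(-4))))**3 = -(2*(3*8)*(17 + 3*8))**3 = -(2*24*(17 + 24))**3 = -(2*24*41)**3 = -1*1968**3 = -1*7622111232 = -7622111232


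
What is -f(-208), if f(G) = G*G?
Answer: -43264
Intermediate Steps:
f(G) = G²
-f(-208) = -1*(-208)² = -1*43264 = -43264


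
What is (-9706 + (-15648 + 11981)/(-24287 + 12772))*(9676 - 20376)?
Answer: 239168375220/2303 ≈ 1.0385e+8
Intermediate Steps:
(-9706 + (-15648 + 11981)/(-24287 + 12772))*(9676 - 20376) = (-9706 - 3667/(-11515))*(-10700) = (-9706 - 3667*(-1/11515))*(-10700) = (-9706 + 3667/11515)*(-10700) = -111760923/11515*(-10700) = 239168375220/2303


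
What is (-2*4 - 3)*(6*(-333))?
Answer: 21978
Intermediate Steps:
(-2*4 - 3)*(6*(-333)) = (-8 - 3)*(-1998) = -11*(-1998) = 21978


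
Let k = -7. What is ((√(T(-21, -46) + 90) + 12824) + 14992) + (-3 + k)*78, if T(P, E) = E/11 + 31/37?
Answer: 27036 + √14354483/407 ≈ 27045.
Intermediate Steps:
T(P, E) = 31/37 + E/11 (T(P, E) = E*(1/11) + 31*(1/37) = E/11 + 31/37 = 31/37 + E/11)
((√(T(-21, -46) + 90) + 12824) + 14992) + (-3 + k)*78 = ((√((31/37 + (1/11)*(-46)) + 90) + 12824) + 14992) + (-3 - 7)*78 = ((√((31/37 - 46/11) + 90) + 12824) + 14992) - 10*78 = ((√(-1361/407 + 90) + 12824) + 14992) - 780 = ((√(35269/407) + 12824) + 14992) - 780 = ((√14354483/407 + 12824) + 14992) - 780 = ((12824 + √14354483/407) + 14992) - 780 = (27816 + √14354483/407) - 780 = 27036 + √14354483/407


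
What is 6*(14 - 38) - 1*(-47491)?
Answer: 47347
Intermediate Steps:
6*(14 - 38) - 1*(-47491) = 6*(-24) + 47491 = -144 + 47491 = 47347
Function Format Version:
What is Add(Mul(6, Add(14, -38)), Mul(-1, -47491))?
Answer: 47347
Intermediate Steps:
Add(Mul(6, Add(14, -38)), Mul(-1, -47491)) = Add(Mul(6, -24), 47491) = Add(-144, 47491) = 47347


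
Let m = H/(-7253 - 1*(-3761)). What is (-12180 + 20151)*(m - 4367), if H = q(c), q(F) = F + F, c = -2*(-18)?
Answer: -3376523571/97 ≈ -3.4810e+7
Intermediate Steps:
c = 36
q(F) = 2*F
H = 72 (H = 2*36 = 72)
m = -2/97 (m = 72/(-7253 - 1*(-3761)) = 72/(-7253 + 3761) = 72/(-3492) = 72*(-1/3492) = -2/97 ≈ -0.020619)
(-12180 + 20151)*(m - 4367) = (-12180 + 20151)*(-2/97 - 4367) = 7971*(-423601/97) = -3376523571/97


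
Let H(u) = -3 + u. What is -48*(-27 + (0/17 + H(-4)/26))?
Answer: 17016/13 ≈ 1308.9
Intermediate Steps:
-48*(-27 + (0/17 + H(-4)/26)) = -48*(-27 + (0/17 + (-3 - 4)/26)) = -48*(-27 + (0*(1/17) - 7*1/26)) = -48*(-27 + (0 - 7/26)) = -48*(-27 - 7/26) = -48*(-709/26) = 17016/13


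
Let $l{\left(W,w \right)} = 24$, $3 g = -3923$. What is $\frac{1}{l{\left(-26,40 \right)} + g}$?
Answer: $- \frac{3}{3851} \approx -0.00077902$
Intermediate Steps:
$g = - \frac{3923}{3}$ ($g = \frac{1}{3} \left(-3923\right) = - \frac{3923}{3} \approx -1307.7$)
$\frac{1}{l{\left(-26,40 \right)} + g} = \frac{1}{24 - \frac{3923}{3}} = \frac{1}{- \frac{3851}{3}} = - \frac{3}{3851}$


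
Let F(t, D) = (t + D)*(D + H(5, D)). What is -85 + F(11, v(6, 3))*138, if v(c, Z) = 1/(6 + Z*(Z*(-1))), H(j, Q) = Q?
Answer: -3199/3 ≈ -1066.3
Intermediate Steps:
v(c, Z) = 1/(6 - Z²) (v(c, Z) = 1/(6 + Z*(-Z)) = 1/(6 - Z²))
F(t, D) = 2*D*(D + t) (F(t, D) = (t + D)*(D + D) = (D + t)*(2*D) = 2*D*(D + t))
-85 + F(11, v(6, 3))*138 = -85 + (2*(-1/(-6 + 3²))*(-1/(-6 + 3²) + 11))*138 = -85 + (2*(-1/(-6 + 9))*(-1/(-6 + 9) + 11))*138 = -85 + (2*(-1/3)*(-1/3 + 11))*138 = -85 + (2*(-1*⅓)*(-1*⅓ + 11))*138 = -85 + (2*(-⅓)*(-⅓ + 11))*138 = -85 + (2*(-⅓)*(32/3))*138 = -85 - 64/9*138 = -85 - 2944/3 = -3199/3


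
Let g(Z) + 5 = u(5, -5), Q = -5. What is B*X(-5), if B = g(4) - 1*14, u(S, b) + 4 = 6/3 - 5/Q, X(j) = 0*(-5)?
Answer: 0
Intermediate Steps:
X(j) = 0
u(S, b) = -1 (u(S, b) = -4 + (6/3 - 5/(-5)) = -4 + (6*(1/3) - 5*(-1/5)) = -4 + (2 + 1) = -4 + 3 = -1)
g(Z) = -6 (g(Z) = -5 - 1 = -6)
B = -20 (B = -6 - 1*14 = -6 - 14 = -20)
B*X(-5) = -20*0 = 0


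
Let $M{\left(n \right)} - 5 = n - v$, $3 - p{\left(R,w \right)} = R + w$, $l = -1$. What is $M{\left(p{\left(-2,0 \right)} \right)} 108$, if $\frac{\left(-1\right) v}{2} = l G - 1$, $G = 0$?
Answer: $864$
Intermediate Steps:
$v = 2$ ($v = - 2 \left(\left(-1\right) 0 - 1\right) = - 2 \left(0 - 1\right) = \left(-2\right) \left(-1\right) = 2$)
$p{\left(R,w \right)} = 3 - R - w$ ($p{\left(R,w \right)} = 3 - \left(R + w\right) = 3 - R - w$)
$M{\left(n \right)} = 3 + n$ ($M{\left(n \right)} = 5 + \left(n - 2\right) = 5 + \left(-2 + n\right) = 3 + n$)
$M{\left(p{\left(-2,0 \right)} \right)} 108 = \left(3 - -5\right) 108 = \left(3 + \left(3 + 2 + 0\right)\right) 108 = \left(3 + 5\right) 108 = 8 \cdot 108 = 864$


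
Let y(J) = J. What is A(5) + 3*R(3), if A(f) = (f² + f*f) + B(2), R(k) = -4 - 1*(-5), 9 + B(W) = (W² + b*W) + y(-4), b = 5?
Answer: 54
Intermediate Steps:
B(W) = -13 + W² + 5*W (B(W) = -9 + ((W² + 5*W) - 4) = -9 + (-4 + W² + 5*W) = -13 + W² + 5*W)
R(k) = 1 (R(k) = -4 + 5 = 1)
A(f) = 1 + 2*f² (A(f) = (f² + f*f) + (-13 + 2² + 5*2) = (f² + f²) + (-13 + 4 + 10) = 2*f² + 1 = 1 + 2*f²)
A(5) + 3*R(3) = (1 + 2*5²) + 3*1 = (1 + 2*25) + 3 = (1 + 50) + 3 = 51 + 3 = 54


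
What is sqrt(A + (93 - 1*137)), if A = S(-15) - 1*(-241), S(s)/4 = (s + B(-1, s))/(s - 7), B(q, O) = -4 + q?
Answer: sqrt(24277)/11 ≈ 14.165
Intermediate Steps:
S(s) = 4*(-5 + s)/(-7 + s) (S(s) = 4*((s + (-4 - 1))/(s - 7)) = 4*((s - 5)/(-7 + s)) = 4*((-5 + s)/(-7 + s)) = 4*(-5 + s)/(-7 + s))
A = 2691/11 (A = 4*(-5 - 15)/(-7 - 15) - 1*(-241) = 4*(-20)/(-22) + 241 = 4*(-1/22)*(-20) + 241 = 40/11 + 241 = 2691/11 ≈ 244.64)
sqrt(A + (93 - 1*137)) = sqrt(2691/11 + (93 - 1*137)) = sqrt(2691/11 + (93 - 137)) = sqrt(2691/11 - 44) = sqrt(2207/11) = sqrt(24277)/11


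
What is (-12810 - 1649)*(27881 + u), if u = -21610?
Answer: -90672389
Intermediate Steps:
(-12810 - 1649)*(27881 + u) = (-12810 - 1649)*(27881 - 21610) = -14459*6271 = -90672389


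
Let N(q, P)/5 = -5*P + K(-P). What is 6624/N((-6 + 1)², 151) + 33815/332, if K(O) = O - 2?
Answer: 37830233/376820 ≈ 100.39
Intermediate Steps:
K(O) = -2 + O
N(q, P) = -10 - 30*P (N(q, P) = 5*(-5*P + (-2 - P)) = 5*(-2 - 6*P) = -10 - 30*P)
6624/N((-6 + 1)², 151) + 33815/332 = 6624/(-10 - 30*151) + 33815/332 = 6624/(-10 - 4530) + 33815*(1/332) = 6624/(-4540) + 33815/332 = 6624*(-1/4540) + 33815/332 = -1656/1135 + 33815/332 = 37830233/376820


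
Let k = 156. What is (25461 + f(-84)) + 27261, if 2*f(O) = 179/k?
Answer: 16449443/312 ≈ 52723.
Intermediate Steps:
f(O) = 179/312 (f(O) = (179/156)/2 = (179*(1/156))/2 = (½)*(179/156) = 179/312)
(25461 + f(-84)) + 27261 = (25461 + 179/312) + 27261 = 7944011/312 + 27261 = 16449443/312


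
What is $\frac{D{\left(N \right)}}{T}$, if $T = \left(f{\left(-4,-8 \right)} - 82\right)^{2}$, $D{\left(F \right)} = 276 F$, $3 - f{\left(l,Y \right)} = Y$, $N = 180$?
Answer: $\frac{49680}{5041} \approx 9.8552$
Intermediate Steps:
$f{\left(l,Y \right)} = 3 - Y$
$T = 5041$ ($T = \left(\left(3 - -8\right) - 82\right)^{2} = \left(\left(3 + 8\right) - 82\right)^{2} = \left(11 - 82\right)^{2} = \left(-71\right)^{2} = 5041$)
$\frac{D{\left(N \right)}}{T} = \frac{276 \cdot 180}{5041} = 49680 \cdot \frac{1}{5041} = \frac{49680}{5041}$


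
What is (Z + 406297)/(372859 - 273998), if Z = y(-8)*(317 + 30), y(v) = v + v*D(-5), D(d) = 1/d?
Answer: 2020381/494305 ≈ 4.0873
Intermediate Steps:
y(v) = 4*v/5 (y(v) = v + v/(-5) = v + v*(-1/5) = v - v/5 = 4*v/5)
Z = -11104/5 (Z = ((4/5)*(-8))*(317 + 30) = -32/5*347 = -11104/5 ≈ -2220.8)
(Z + 406297)/(372859 - 273998) = (-11104/5 + 406297)/(372859 - 273998) = (2020381/5)/98861 = (2020381/5)*(1/98861) = 2020381/494305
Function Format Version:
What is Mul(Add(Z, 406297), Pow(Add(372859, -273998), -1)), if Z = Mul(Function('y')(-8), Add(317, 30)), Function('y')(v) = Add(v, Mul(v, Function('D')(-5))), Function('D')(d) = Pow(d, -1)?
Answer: Rational(2020381, 494305) ≈ 4.0873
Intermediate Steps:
Function('y')(v) = Mul(Rational(4, 5), v) (Function('y')(v) = Add(v, Mul(v, Pow(-5, -1))) = Add(v, Mul(v, Rational(-1, 5))) = Add(v, Mul(Rational(-1, 5), v)) = Mul(Rational(4, 5), v))
Z = Rational(-11104, 5) (Z = Mul(Mul(Rational(4, 5), -8), Add(317, 30)) = Mul(Rational(-32, 5), 347) = Rational(-11104, 5) ≈ -2220.8)
Mul(Add(Z, 406297), Pow(Add(372859, -273998), -1)) = Mul(Add(Rational(-11104, 5), 406297), Pow(Add(372859, -273998), -1)) = Mul(Rational(2020381, 5), Pow(98861, -1)) = Mul(Rational(2020381, 5), Rational(1, 98861)) = Rational(2020381, 494305)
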